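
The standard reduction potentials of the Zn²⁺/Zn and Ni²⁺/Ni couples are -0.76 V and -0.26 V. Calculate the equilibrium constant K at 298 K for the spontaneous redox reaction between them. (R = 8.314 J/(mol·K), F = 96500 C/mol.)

E°_cell = -0.26 − (-0.76) = 0.50 V, with n = 2 electrons transferred.
At equilibrium E = 0, so the Nernst equation gives ln K = nFE°/RT = (2)(96500)(0.50)/((8.314)(298)) = 38.95.
K = e^38.95 = 8.2 × 10^16.

8.2 × 10^16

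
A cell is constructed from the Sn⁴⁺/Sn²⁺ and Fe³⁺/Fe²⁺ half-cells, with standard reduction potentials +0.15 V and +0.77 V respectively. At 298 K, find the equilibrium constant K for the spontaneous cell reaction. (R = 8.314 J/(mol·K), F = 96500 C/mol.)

E°_cell = +0.77 − (+0.15) = 0.62 V, with n = 2 electrons transferred.
At equilibrium E = 0, so the Nernst equation gives ln K = nFE°/RT = (2)(96500)(0.62)/((8.314)(298)) = 48.30.
K = e^48.30 = 9.4 × 10^20.

9.4 × 10^20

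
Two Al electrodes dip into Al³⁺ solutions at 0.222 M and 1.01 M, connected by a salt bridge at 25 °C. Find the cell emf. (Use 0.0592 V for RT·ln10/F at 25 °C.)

Both half-cells are Al³⁺/Al, so E°_cell = 0. The concentrated side is the cathode; the cell reaction moves Al³⁺ from high to low concentration with n = 3.
Q = [Al³⁺]_dilute/[Al³⁺]_conc = 0.222/1.01 = 0.220.
E = 0 − (0.0592/3) log Q = −(0.0592/3)(-0.658) = 0.0130 V.

0.013 V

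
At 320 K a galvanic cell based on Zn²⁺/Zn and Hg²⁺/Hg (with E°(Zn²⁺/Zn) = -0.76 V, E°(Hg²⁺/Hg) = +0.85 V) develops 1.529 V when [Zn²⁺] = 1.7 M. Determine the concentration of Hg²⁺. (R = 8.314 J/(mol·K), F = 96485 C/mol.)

0.0048 M

From the Nernst equation, ln Q = nF(E° − E)/RT = 2×96485×(1.61 − 1.529)/(8.314×320) = 5.875, so Q = 356.
With Q = [Zn²⁺]/[Hg²⁺] and the known concentrations, [Hg²⁺] in the denominator gives [Hg²⁺] = 0.0048 M.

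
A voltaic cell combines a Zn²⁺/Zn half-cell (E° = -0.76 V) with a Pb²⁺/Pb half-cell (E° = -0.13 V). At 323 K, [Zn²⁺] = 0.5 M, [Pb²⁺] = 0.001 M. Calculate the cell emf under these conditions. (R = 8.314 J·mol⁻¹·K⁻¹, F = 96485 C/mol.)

0.544 V

The Pb²⁺/Pb couple has the higher reduction potential and acts as the cathode, so E°_cell = -0.13 − (-0.76) = 0.63 V.
Balancing electrons gives n = 2; the reaction quotient is Q = [Zn²⁺]/[Pb²⁺] = 500.
E = E° − (RT/nF) ln Q = 0.63 − (8.314×323)/(2×96485) × (6.215) = 0.630 − 0.086 = 0.544 V.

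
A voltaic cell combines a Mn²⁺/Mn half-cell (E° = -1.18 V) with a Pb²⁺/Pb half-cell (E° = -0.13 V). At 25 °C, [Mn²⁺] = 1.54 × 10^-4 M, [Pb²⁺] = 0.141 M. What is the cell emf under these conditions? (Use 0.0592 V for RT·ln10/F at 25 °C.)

The Pb²⁺/Pb couple has the higher reduction potential and acts as the cathode, so E°_cell = -0.13 − (-1.18) = 1.05 V.
Balancing electrons gives n = 2; the reaction quotient is Q = [Mn²⁺]/[Pb²⁺] = 0.00109.
At 25 °C, E = E° − (0.0592/n) log Q = 1.05 − (0.0592/2)(-2.962) = 1.050 + 0.088 = 1.138 V.

1.14 V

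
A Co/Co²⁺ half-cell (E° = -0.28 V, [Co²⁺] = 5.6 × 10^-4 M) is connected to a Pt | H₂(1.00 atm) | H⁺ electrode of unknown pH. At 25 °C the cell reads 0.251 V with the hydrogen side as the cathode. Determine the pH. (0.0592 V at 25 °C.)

E°_cell = 0.28 V and n = 2.
log Q = n(E° − E)/0.0592 = 2×(0.28 − 0.251)/0.0592 = 0.980.
With Q = [Co²⁺]·P(H₂) / [H⁺]^2, solving for [H⁺] gives log[H⁺] = -2.116, so pH = 2.12.

pH = 2.12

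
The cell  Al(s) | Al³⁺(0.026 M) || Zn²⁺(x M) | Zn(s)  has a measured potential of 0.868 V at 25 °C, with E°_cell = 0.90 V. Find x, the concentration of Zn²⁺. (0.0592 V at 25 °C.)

0.0073 M

From the Nernst equation, log Q = n(E° − E)/0.0592 = 6(0.90 − 0.868)/0.0592 = 3.243, so Q = 1750.
With Q = [Al³⁺]^2/[Zn²⁺]^3 and the known concentrations, [Zn²⁺]^3 in the denominator gives [Zn²⁺] = 0.0073 M.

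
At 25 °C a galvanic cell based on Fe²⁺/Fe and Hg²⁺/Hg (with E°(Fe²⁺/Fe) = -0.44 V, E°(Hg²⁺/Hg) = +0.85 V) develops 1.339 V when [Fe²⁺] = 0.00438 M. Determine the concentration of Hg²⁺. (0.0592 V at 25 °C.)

From the Nernst equation, log Q = n(E° − E)/0.0592 = 2(1.29 − 1.339)/0.0592 = -1.655, so Q = 0.0221.
With Q = [Fe²⁺]/[Hg²⁺] and the known concentrations, [Hg²⁺] in the denominator gives [Hg²⁺] = 0.2 M.

0.2 M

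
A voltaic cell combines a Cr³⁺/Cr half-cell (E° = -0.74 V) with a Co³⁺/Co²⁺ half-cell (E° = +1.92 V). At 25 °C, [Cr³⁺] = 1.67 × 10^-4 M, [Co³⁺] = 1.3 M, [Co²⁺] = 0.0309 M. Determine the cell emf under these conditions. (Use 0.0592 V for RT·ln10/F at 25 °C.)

2.83 V

The Co³⁺/Co²⁺ couple has the higher reduction potential and acts as the cathode, so E°_cell = +1.92 − (-0.74) = 2.66 V.
Balancing electrons gives n = 3; the reaction quotient is Q = [Cr³⁺]·[Co²⁺]^3/[Co³⁺]^3 = 2.24 × 10^-9.
At 25 °C, E = E° − (0.0592/n) log Q = 2.66 − (0.0592/3)(-8.649) = 2.660 + 0.171 = 2.831 V.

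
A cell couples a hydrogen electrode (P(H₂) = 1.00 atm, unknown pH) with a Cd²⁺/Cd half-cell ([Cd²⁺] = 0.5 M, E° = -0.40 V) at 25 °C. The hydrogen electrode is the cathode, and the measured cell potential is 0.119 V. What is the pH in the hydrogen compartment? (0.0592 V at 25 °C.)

E°_cell = 0.40 V and n = 2.
log Q = n(E° − E)/0.0592 = 2×(0.40 − 0.119)/0.0592 = 9.493.
With Q = [Cd²⁺]·P(H₂) / [H⁺]^2, solving for [H⁺] gives log[H⁺] = -4.897, so pH = 4.90.

pH = 4.90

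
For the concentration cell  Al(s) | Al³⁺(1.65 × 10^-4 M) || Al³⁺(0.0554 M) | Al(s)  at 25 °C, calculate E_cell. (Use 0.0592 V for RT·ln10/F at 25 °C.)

Both half-cells are Al³⁺/Al, so E°_cell = 0. The concentrated side is the cathode; the cell reaction moves Al³⁺ from high to low concentration with n = 3.
Q = [Al³⁺]_dilute/[Al³⁺]_conc = 1.65 × 10^-4/0.0554 = 0.00298.
E = 0 − (0.0592/3) log Q = −(0.0592/3)(-2.526) = 0.0498 V.

0.050 V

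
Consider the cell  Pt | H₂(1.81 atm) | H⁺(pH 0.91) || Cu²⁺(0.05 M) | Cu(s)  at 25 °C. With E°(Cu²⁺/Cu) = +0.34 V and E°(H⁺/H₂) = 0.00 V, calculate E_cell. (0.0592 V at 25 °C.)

The Cu²⁺/Cu couple is the cathode, so E°_cell = 0.34 V; n = 2.
[H⁺] = 10^(−0.91) = 0.12 M, and Q = [H⁺]^2 / ([Cu²⁺]·P(H₂)) = 0.167.
E = E° − (0.0592/2) log Q = 0.34 − (0.0592/2)(-0.777) = 0.363 V.

0.36 V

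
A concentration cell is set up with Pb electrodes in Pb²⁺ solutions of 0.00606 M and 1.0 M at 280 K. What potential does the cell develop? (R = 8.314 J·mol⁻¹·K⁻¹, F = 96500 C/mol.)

Both half-cells are Pb²⁺/Pb, so E°_cell = 0. The concentrated side is the cathode; the cell reaction moves Pb²⁺ from high to low concentration with n = 2.
Q = [Pb²⁺]_dilute/[Pb²⁺]_conc = 0.00606/1.0 = 0.00606.
E = 0 − (RT/nF) ln Q = −((8.314×280)/(2×96500))(-5.106) = 0.0616 V.

0.062 V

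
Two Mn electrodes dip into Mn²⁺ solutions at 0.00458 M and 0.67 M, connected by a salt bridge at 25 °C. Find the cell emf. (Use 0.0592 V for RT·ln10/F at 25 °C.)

Both half-cells are Mn²⁺/Mn, so E°_cell = 0. The concentrated side is the cathode; the cell reaction moves Mn²⁺ from high to low concentration with n = 2.
Q = [Mn²⁺]_dilute/[Mn²⁺]_conc = 0.00458/0.67 = 0.00684.
E = 0 − (0.0592/2) log Q = −(0.0592/2)(-2.165) = 0.0641 V.

0.064 V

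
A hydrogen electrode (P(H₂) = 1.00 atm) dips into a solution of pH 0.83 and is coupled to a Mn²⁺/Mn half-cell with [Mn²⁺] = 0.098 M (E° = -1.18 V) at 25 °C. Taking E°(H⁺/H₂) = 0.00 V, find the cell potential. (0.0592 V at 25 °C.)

The hydrogen couple is the cathode, so E°_cell = 1.18 V; n = 2.
[H⁺] = 10^(−0.83) = 0.15 M, and Q = [Mn²⁺]·P(H₂) / [H⁺]^2 = 4.48.
E = E° − (0.0592/2) log Q = 1.18 − (0.0592/2)(0.651) = 1.161 V.

1.16 V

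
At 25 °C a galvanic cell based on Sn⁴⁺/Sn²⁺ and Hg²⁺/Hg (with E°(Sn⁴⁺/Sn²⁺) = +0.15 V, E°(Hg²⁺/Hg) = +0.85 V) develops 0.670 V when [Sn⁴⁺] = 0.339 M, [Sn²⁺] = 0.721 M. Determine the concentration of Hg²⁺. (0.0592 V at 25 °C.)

0.046 M

From the Nernst equation, log Q = n(E° − E)/0.0592 = 2(0.70 − 0.670)/0.0592 = 1.014, so Q = 10.3.
With Q = [Sn⁴⁺]/([Sn²⁺]·[Hg²⁺]) and the known concentrations, [Hg²⁺] in the denominator gives [Hg²⁺] = 0.046 M.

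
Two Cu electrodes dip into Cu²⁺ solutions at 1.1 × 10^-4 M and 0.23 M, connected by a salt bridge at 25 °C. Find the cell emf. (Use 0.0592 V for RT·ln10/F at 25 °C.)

0.098 V

Both half-cells are Cu²⁺/Cu, so E°_cell = 0. The concentrated side is the cathode; the cell reaction moves Cu²⁺ from high to low concentration with n = 2.
Q = [Cu²⁺]_dilute/[Cu²⁺]_conc = 1.1 × 10^-4/0.23 = 4.78 × 10^-4.
E = 0 − (0.0592/2) log Q = −(0.0592/2)(-3.320) = 0.0983 V.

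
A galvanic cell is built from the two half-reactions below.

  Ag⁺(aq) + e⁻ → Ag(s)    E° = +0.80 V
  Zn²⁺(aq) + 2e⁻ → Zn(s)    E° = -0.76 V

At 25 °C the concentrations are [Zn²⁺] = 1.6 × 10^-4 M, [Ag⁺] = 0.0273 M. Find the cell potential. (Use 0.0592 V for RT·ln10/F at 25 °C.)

The Ag⁺/Ag couple has the higher reduction potential and acts as the cathode, so E°_cell = +0.80 − (-0.76) = 1.56 V.
Balancing electrons gives n = 2; the reaction quotient is Q = [Zn²⁺]/[Ag⁺]^2 = 0.215.
At 25 °C, E = E° − (0.0592/n) log Q = 1.56 − (0.0592/2)(-0.668) = 1.560 + 0.020 = 1.580 V.

1.58 V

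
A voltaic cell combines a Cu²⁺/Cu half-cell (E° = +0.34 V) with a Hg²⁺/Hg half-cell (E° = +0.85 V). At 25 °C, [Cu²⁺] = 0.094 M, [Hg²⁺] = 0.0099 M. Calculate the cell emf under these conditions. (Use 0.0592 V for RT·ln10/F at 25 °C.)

0.481 V

The Hg²⁺/Hg couple has the higher reduction potential and acts as the cathode, so E°_cell = +0.85 − (+0.34) = 0.51 V.
Balancing electrons gives n = 2; the reaction quotient is Q = [Cu²⁺]/[Hg²⁺] = 9.49.
At 25 °C, E = E° − (0.0592/n) log Q = 0.51 − (0.0592/2)(0.977) = 0.510 − 0.029 = 0.481 V.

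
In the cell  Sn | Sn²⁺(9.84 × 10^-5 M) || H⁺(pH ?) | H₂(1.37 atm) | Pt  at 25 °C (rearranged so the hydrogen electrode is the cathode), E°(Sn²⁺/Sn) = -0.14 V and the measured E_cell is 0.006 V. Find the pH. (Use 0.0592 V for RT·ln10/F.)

pH = 4.20

E°_cell = 0.14 V and n = 2.
log Q = n(E° − E)/0.0592 = 2×(0.14 − 0.006)/0.0592 = 4.527.
With Q = [Sn²⁺]·P(H₂) / [H⁺]^2, solving for [H⁺] gives log[H⁺] = -4.199, so pH = 4.20.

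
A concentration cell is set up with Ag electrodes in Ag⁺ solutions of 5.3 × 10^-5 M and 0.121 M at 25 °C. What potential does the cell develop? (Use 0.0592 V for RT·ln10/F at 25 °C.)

0.20 V

Both half-cells are Ag⁺/Ag, so E°_cell = 0. The concentrated side is the cathode; the cell reaction moves Ag⁺ from high to low concentration with n = 1.
Q = [Ag⁺]_dilute/[Ag⁺]_conc = 5.3 × 10^-5/0.121 = 4.38 × 10^-4.
E = 0 − (0.0592/1) log Q = −(0.0592/1)(-3.359) = 0.1989 V.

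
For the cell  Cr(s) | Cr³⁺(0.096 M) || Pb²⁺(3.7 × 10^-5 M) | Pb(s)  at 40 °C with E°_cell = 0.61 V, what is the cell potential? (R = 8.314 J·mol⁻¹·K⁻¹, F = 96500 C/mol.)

0.493 V

Balancing electrons gives n = 6; the reaction quotient is Q = [Cr³⁺]^2/[Pb²⁺]^3 = 1.82 × 10^11.
E = E° − (RT/nF) ln Q = 0.61 − (8.314×313)/(6×96500) × (25.927) = 0.610 − 0.117 = 0.493 V.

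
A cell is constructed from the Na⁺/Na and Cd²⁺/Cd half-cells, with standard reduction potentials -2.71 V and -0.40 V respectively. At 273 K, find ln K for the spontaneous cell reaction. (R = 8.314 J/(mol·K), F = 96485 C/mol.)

E°_cell = -0.40 − (-2.71) = 2.31 V, with n = 2 electrons transferred.
At equilibrium E = 0, so the Nernst equation gives ln K = nFE°/RT = (2)(96485)(2.31)/((8.314)(273)) = 196.39.

ln K = 196.4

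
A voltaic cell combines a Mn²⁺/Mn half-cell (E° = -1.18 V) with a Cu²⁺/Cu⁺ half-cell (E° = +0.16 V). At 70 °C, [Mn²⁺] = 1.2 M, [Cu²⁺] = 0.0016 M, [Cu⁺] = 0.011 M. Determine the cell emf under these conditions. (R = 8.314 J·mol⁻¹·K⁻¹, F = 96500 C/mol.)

The Cu²⁺/Cu⁺ couple has the higher reduction potential and acts as the cathode, so E°_cell = +0.16 − (-1.18) = 1.34 V.
Balancing electrons gives n = 2; the reaction quotient is Q = [Mn²⁺]·[Cu⁺]^2/[Cu²⁺]^2 = 56.7.
E = E° − (RT/nF) ln Q = 1.34 − (8.314×343)/(2×96500) × (4.038) = 1.340 − 0.060 = 1.280 V.

1.28 V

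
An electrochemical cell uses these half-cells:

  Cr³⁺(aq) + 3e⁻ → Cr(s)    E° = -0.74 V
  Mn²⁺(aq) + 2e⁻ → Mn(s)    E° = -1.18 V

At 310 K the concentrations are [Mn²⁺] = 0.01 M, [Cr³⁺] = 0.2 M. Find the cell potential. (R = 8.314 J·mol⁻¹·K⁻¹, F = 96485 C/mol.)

The Cr³⁺/Cr couple has the higher reduction potential and acts as the cathode, so E°_cell = -0.74 − (-1.18) = 0.44 V.
Balancing electrons gives n = 6; the reaction quotient is Q = [Mn²⁺]^3/[Cr³⁺]^2 = 2.5 × 10^-5.
E = E° − (RT/nF) ln Q = 0.44 − (8.314×310)/(6×96485) × (-10.597) = 0.440 + 0.047 = 0.487 V.

0.487 V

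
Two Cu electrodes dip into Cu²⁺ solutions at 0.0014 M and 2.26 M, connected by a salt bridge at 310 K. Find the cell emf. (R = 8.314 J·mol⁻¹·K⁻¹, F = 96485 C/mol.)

0.099 V

Both half-cells are Cu²⁺/Cu, so E°_cell = 0. The concentrated side is the cathode; the cell reaction moves Cu²⁺ from high to low concentration with n = 2.
Q = [Cu²⁺]_dilute/[Cu²⁺]_conc = 0.0014/2.26 = 6.19 × 10^-4.
E = 0 − (RT/nF) ln Q = −((8.314×310)/(2×96485))(-7.387) = 0.0987 V.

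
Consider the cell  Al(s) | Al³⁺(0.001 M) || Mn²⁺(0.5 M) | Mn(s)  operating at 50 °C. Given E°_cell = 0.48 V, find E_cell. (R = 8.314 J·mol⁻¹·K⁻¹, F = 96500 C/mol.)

0.534 V

Balancing electrons gives n = 6; the reaction quotient is Q = [Al³⁺]^2/[Mn²⁺]^3 = 8 × 10^-6.
E = E° − (RT/nF) ln Q = 0.48 − (8.314×323)/(6×96500) × (-11.736) = 0.480 + 0.054 = 0.534 V.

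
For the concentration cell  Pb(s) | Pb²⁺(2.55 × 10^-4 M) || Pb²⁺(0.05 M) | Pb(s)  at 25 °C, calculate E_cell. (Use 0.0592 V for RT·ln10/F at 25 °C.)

0.068 V

Both half-cells are Pb²⁺/Pb, so E°_cell = 0. The concentrated side is the cathode; the cell reaction moves Pb²⁺ from high to low concentration with n = 2.
Q = [Pb²⁺]_dilute/[Pb²⁺]_conc = 2.55 × 10^-4/0.05 = 0.00510.
E = 0 − (0.0592/2) log Q = −(0.0592/2)(-2.292) = 0.0678 V.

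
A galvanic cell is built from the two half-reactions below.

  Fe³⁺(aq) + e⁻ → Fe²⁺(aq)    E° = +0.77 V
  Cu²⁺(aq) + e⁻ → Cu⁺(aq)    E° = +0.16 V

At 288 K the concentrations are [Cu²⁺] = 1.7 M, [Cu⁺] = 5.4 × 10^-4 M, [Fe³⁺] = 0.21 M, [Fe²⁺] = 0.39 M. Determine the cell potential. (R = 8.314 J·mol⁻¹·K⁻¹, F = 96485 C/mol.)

The Fe³⁺/Fe²⁺ couple has the higher reduction potential and acts as the cathode, so E°_cell = +0.77 − (+0.16) = 0.61 V.
Balancing electrons gives n = 1; the reaction quotient is Q = [Cu²⁺]·[Fe²⁺]/([Cu⁺]·[Fe³⁺]) = 5850.
E = E° − (RT/nF) ln Q = 0.61 − (8.314×288)/(1×96485) × (8.674) = 0.610 − 0.215 = 0.395 V.

0.395 V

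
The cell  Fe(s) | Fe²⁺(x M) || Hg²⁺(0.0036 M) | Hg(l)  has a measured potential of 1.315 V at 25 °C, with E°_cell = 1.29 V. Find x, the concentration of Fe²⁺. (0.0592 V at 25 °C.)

5.1 × 10^-4 M

From the Nernst equation, log Q = n(E° − E)/0.0592 = 2(1.29 − 1.315)/0.0592 = -0.845, so Q = 0.143.
With Q = [Fe²⁺]/[Hg²⁺] and the known concentrations, [Fe²⁺] in the numerator gives [Fe²⁺] = 5.1 × 10^-4 M.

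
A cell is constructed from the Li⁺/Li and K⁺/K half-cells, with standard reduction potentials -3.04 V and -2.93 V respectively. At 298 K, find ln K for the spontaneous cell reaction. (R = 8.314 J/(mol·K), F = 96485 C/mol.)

ln K = 4.3

E°_cell = -2.93 − (-3.04) = 0.11 V, with n = 1 electron transferred.
At equilibrium E = 0, so the Nernst equation gives ln K = nFE°/RT = (1)(96485)(0.11)/((8.314)(298)) = 4.28.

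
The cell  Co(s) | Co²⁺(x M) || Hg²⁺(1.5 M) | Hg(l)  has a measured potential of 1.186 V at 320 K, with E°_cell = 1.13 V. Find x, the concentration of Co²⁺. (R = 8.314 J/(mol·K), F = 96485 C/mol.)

0.026 M

From the Nernst equation, ln Q = nF(E° − E)/RT = 2×96485×(1.13 − 1.186)/(8.314×320) = -4.062, so Q = 0.0172.
With Q = [Co²⁺]/[Hg²⁺] and the known concentrations, [Co²⁺] in the numerator gives [Co²⁺] = 0.026 M.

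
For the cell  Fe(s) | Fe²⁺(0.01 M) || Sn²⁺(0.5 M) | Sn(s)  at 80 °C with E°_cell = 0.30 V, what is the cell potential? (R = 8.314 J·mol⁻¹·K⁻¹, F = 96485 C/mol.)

0.359 V

Balancing electrons gives n = 2; the reaction quotient is Q = [Fe²⁺]/[Sn²⁺] = 0.0200.
E = E° − (RT/nF) ln Q = 0.30 − (8.314×353)/(2×96485) × (-3.912) = 0.300 + 0.059 = 0.359 V.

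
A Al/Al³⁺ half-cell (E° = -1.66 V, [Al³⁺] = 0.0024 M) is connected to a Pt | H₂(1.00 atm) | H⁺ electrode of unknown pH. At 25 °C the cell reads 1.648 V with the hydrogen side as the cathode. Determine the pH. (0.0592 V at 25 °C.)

E°_cell = 1.66 V and n = 6.
log Q = n(E° − E)/0.0592 = 6×(1.66 − 1.648)/0.0592 = 1.216.
With Q = [Al³⁺]^2·P(H₂)^3 / [H⁺]^6, solving for [H⁺] gives log[H⁺] = -1.076, so pH = 1.08.

pH = 1.08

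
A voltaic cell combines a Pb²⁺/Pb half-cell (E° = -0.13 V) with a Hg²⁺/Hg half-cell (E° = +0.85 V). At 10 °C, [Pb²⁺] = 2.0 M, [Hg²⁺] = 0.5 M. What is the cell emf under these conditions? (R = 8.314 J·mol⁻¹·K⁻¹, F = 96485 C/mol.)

0.963 V

The Hg²⁺/Hg couple has the higher reduction potential and acts as the cathode, so E°_cell = +0.85 − (-0.13) = 0.98 V.
Balancing electrons gives n = 2; the reaction quotient is Q = [Pb²⁺]/[Hg²⁺] = 4.00.
E = E° − (RT/nF) ln Q = 0.98 − (8.314×283)/(2×96485) × (1.386) = 0.980 − 0.017 = 0.963 V.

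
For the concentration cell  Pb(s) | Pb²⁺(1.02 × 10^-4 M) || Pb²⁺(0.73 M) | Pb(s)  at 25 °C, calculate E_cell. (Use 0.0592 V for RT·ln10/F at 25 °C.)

Both half-cells are Pb²⁺/Pb, so E°_cell = 0. The concentrated side is the cathode; the cell reaction moves Pb²⁺ from high to low concentration with n = 2.
Q = [Pb²⁺]_dilute/[Pb²⁺]_conc = 1.02 × 10^-4/0.73 = 1.4 × 10^-4.
E = 0 − (0.0592/2) log Q = −(0.0592/2)(-3.855) = 0.1141 V.

0.11 V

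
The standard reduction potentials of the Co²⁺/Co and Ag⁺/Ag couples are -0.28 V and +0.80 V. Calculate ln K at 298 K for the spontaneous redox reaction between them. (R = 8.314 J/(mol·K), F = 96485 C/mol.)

ln K = 84.1

E°_cell = +0.80 − (-0.28) = 1.08 V, with n = 2 electrons transferred.
At equilibrium E = 0, so the Nernst equation gives ln K = nFE°/RT = (2)(96485)(1.08)/((8.314)(298)) = 84.12.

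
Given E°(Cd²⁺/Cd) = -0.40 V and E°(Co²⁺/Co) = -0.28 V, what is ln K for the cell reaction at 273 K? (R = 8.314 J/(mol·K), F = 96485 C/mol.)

E°_cell = -0.28 − (-0.40) = 0.12 V, with n = 2 electrons transferred.
At equilibrium E = 0, so the Nernst equation gives ln K = nFE°/RT = (2)(96485)(0.12)/((8.314)(273)) = 10.20.

ln K = 10.2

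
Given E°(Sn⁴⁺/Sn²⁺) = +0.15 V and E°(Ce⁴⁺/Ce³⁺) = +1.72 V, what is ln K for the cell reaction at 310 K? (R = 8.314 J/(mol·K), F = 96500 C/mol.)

E°_cell = +1.72 − (+0.15) = 1.57 V, with n = 2 electrons transferred.
At equilibrium E = 0, so the Nernst equation gives ln K = nFE°/RT = (2)(96500)(1.57)/((8.314)(310)) = 117.57.

ln K = 117.6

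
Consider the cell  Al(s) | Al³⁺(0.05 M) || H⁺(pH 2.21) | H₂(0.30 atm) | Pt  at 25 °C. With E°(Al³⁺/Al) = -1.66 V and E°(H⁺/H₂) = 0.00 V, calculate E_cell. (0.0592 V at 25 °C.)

1.57 V

The hydrogen couple is the cathode, so E°_cell = 1.66 V; n = 6.
[H⁺] = 10^(−2.21) = 0.0062 M, and Q = [Al³⁺]^2·P(H₂)^3 / [H⁺]^6 = 1.23 × 10^9.
E = E° − (0.0592/6) log Q = 1.66 − (0.0592/6)(9.089) = 1.570 V.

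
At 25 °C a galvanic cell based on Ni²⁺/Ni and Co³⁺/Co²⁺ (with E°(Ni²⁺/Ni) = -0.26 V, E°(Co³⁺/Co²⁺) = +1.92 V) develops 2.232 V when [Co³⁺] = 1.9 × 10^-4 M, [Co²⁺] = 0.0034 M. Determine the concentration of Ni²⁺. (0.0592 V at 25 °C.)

5.5 × 10^-5 M

From the Nernst equation, log Q = n(E° − E)/0.0592 = 2(2.18 − 2.232)/0.0592 = -1.757, so Q = 0.0175.
With Q = [Ni²⁺]·[Co²⁺]^2/[Co³⁺]^2 and the known concentrations, [Ni²⁺] in the numerator gives [Ni²⁺] = 5.5 × 10^-5 M.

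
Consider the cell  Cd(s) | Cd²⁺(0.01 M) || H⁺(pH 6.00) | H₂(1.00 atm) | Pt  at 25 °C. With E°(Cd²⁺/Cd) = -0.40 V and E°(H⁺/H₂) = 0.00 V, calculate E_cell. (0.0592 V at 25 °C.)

0.10 V

The hydrogen couple is the cathode, so E°_cell = 0.40 V; n = 2.
[H⁺] = 10^(−6.00) = 1 × 10^-6 M, and Q = [Cd²⁺]·P(H₂) / [H⁺]^2 = 1 × 10^10.
E = E° − (0.0592/2) log Q = 0.40 − (0.0592/2)(10.000) = 0.104 V.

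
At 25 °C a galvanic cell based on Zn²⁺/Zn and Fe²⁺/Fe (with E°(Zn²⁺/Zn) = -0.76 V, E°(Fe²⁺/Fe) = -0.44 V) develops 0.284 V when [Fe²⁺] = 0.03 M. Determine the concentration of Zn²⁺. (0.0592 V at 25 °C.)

From the Nernst equation, log Q = n(E° − E)/0.0592 = 2(0.32 − 0.284)/0.0592 = 1.216, so Q = 16.5.
With Q = [Zn²⁺]/[Fe²⁺] and the known concentrations, [Zn²⁺] in the numerator gives [Zn²⁺] = 0.49 M.

0.49 M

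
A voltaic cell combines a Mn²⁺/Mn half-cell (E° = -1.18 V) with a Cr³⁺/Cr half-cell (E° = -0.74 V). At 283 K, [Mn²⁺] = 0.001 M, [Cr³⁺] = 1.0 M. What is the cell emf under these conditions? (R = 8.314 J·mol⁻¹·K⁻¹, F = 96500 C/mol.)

The Cr³⁺/Cr couple has the higher reduction potential and acts as the cathode, so E°_cell = -0.74 − (-1.18) = 0.44 V.
Balancing electrons gives n = 6; the reaction quotient is Q = [Mn²⁺]^3/[Cr³⁺]^2 = 1 × 10^-9.
E = E° − (RT/nF) ln Q = 0.44 − (8.314×283)/(6×96500) × (-20.723) = 0.440 + 0.084 = 0.524 V.

0.524 V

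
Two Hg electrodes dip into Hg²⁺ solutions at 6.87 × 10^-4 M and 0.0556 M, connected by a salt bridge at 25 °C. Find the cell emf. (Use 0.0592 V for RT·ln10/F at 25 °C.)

Both half-cells are Hg²⁺/Hg, so E°_cell = 0. The concentrated side is the cathode; the cell reaction moves Hg²⁺ from high to low concentration with n = 2.
Q = [Hg²⁺]_dilute/[Hg²⁺]_conc = 6.87 × 10^-4/0.0556 = 0.0124.
E = 0 − (0.0592/2) log Q = −(0.0592/2)(-1.908) = 0.0565 V.

0.056 V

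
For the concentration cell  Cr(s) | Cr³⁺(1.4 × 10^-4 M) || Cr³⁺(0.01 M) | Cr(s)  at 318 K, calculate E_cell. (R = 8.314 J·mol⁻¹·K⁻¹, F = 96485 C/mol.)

0.039 V

Both half-cells are Cr³⁺/Cr, so E°_cell = 0. The concentrated side is the cathode; the cell reaction moves Cr³⁺ from high to low concentration with n = 3.
Q = [Cr³⁺]_dilute/[Cr³⁺]_conc = 1.4 × 10^-4/0.01 = 0.0140.
E = 0 − (RT/nF) ln Q = −((8.314×318)/(3×96485))(-4.269) = 0.0390 V.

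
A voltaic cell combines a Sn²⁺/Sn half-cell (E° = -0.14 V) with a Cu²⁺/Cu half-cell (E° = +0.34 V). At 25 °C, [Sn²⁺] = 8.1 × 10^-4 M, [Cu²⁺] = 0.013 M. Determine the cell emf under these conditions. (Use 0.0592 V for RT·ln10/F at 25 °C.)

The Cu²⁺/Cu couple has the higher reduction potential and acts as the cathode, so E°_cell = +0.34 − (-0.14) = 0.48 V.
Balancing electrons gives n = 2; the reaction quotient is Q = [Sn²⁺]/[Cu²⁺] = 0.0623.
At 25 °C, E = E° − (0.0592/n) log Q = 0.48 − (0.0592/2)(-1.205) = 0.480 + 0.036 = 0.516 V.

0.516 V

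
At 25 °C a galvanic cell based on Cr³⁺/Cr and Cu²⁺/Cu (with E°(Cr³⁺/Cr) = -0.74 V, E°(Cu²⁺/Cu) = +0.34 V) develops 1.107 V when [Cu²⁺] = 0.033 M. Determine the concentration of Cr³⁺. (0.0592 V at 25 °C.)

From the Nernst equation, log Q = n(E° − E)/0.0592 = 6(1.08 − 1.107)/0.0592 = -2.736, so Q = 0.00183.
With Q = [Cr³⁺]^2/[Cu²⁺]^3 and the known concentrations, [Cr³⁺]^2 in the numerator gives [Cr³⁺] = 2.6 × 10^-4 M.

2.6 × 10^-4 M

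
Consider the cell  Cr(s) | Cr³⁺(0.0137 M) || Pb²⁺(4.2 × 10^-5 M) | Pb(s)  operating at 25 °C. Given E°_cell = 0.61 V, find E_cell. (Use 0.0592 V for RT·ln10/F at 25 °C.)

Balancing electrons gives n = 6; the reaction quotient is Q = [Cr³⁺]^2/[Pb²⁺]^3 = 2.53 × 10^9.
At 25 °C, E = E° − (0.0592/n) log Q = 0.61 − (0.0592/6)(9.404) = 0.610 − 0.093 = 0.517 V.

0.517 V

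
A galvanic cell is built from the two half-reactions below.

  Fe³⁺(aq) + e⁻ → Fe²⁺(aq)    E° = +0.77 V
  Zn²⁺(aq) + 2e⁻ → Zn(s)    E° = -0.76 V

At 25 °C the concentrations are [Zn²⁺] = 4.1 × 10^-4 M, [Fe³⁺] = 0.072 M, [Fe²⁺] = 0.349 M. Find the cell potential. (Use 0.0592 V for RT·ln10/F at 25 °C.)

The Fe³⁺/Fe²⁺ couple has the higher reduction potential and acts as the cathode, so E°_cell = +0.77 − (-0.76) = 1.53 V.
Balancing electrons gives n = 2; the reaction quotient is Q = [Zn²⁺]·[Fe²⁺]^2/[Fe³⁺]^2 = 0.00963.
At 25 °C, E = E° − (0.0592/n) log Q = 1.53 − (0.0592/2)(-2.016) = 1.530 + 0.060 = 1.590 V.

1.59 V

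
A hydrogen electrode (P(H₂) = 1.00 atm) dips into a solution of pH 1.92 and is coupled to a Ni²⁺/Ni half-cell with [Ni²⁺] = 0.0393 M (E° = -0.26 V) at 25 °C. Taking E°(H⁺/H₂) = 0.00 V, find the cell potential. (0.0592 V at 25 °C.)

0.19 V

The hydrogen couple is the cathode, so E°_cell = 0.26 V; n = 2.
[H⁺] = 10^(−1.92) = 0.012 M, and Q = [Ni²⁺]·P(H₂) / [H⁺]^2 = 272.
E = E° − (0.0592/2) log Q = 0.26 − (0.0592/2)(2.434) = 0.188 V.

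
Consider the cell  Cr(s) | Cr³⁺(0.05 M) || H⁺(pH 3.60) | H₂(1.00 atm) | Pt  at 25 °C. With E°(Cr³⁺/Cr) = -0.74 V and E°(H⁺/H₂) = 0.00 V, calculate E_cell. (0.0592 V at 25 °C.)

The hydrogen couple is the cathode, so E°_cell = 0.74 V; n = 6.
[H⁺] = 10^(−3.60) = 2.5 × 10^-4 M, and Q = [Cr³⁺]^2·P(H₂)^3 / [H⁺]^6 = 9.95 × 10^18.
E = E° − (0.0592/6) log Q = 0.74 − (0.0592/6)(18.998) = 0.553 V.

0.55 V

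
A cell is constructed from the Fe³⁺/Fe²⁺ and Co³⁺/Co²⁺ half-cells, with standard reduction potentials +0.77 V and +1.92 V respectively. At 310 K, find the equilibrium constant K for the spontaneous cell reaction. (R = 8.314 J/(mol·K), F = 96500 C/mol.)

5 × 10^18

E°_cell = +1.92 − (+0.77) = 1.15 V, with n = 1 electron transferred.
At equilibrium E = 0, so the Nernst equation gives ln K = nFE°/RT = (1)(96500)(1.15)/((8.314)(310)) = 43.06.
K = e^43.06 = 5 × 10^18.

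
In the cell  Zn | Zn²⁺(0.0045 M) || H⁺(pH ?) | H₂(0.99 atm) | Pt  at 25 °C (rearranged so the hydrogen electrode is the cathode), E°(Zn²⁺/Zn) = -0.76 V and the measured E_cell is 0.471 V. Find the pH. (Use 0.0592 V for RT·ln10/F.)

pH = 6.06

E°_cell = 0.76 V and n = 2.
log Q = n(E° − E)/0.0592 = 2×(0.76 − 0.471)/0.0592 = 9.764.
With Q = [Zn²⁺]·P(H₂) / [H⁺]^2, solving for [H⁺] gives log[H⁺] = -6.057, so pH = 6.06.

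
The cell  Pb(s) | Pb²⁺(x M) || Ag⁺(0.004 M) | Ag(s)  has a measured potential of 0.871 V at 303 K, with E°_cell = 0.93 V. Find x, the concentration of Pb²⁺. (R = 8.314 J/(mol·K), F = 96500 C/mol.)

0.0015 M

From the Nernst equation, ln Q = nF(E° − E)/RT = 2×96500×(0.93 − 0.871)/(8.314×303) = 4.520, so Q = 91.9.
With Q = [Pb²⁺]/[Ag⁺]^2 and the known concentrations, [Pb²⁺] in the numerator gives [Pb²⁺] = 0.0015 M.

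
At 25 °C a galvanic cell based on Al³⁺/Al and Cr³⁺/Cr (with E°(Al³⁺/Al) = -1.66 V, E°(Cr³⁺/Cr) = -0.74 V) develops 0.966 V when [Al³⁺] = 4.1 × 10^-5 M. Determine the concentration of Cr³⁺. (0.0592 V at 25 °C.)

0.0088 M

From the Nernst equation, log Q = n(E° − E)/0.0592 = 3(0.92 − 0.966)/0.0592 = -2.331, so Q = 0.00467.
With Q = [Al³⁺]/[Cr³⁺] and the known concentrations, [Cr³⁺] in the denominator gives [Cr³⁺] = 0.0088 M.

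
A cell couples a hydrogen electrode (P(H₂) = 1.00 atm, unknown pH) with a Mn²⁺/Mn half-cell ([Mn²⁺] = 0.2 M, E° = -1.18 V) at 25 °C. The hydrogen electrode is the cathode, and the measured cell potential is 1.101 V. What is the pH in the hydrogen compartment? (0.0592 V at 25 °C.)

E°_cell = 1.18 V and n = 2.
log Q = n(E° − E)/0.0592 = 2×(1.18 − 1.101)/0.0592 = 2.669.
With Q = [Mn²⁺]·P(H₂) / [H⁺]^2, solving for [H⁺] gives log[H⁺] = -1.684, so pH = 1.68.

pH = 1.68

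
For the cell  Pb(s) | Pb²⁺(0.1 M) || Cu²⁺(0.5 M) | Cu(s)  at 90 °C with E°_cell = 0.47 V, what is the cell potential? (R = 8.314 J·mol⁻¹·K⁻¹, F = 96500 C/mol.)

0.495 V

Balancing electrons gives n = 2; the reaction quotient is Q = [Pb²⁺]/[Cu²⁺] = 0.200.
E = E° − (RT/nF) ln Q = 0.47 − (8.314×363)/(2×96500) × (-1.609) = 0.470 + 0.025 = 0.495 V.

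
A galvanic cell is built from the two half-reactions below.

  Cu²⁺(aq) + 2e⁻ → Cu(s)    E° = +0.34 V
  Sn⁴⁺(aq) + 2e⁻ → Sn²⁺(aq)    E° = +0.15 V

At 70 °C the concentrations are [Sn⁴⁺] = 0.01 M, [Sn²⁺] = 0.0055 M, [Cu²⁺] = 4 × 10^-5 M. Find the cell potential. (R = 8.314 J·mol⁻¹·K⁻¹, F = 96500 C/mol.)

0.032 V

The Cu²⁺/Cu couple has the higher reduction potential and acts as the cathode, so E°_cell = +0.34 − (+0.15) = 0.19 V.
Balancing electrons gives n = 2; the reaction quotient is Q = [Sn⁴⁺]/([Sn²⁺]·[Cu²⁺]) = 4.55 × 10^4.
E = E° − (RT/nF) ln Q = 0.19 − (8.314×343)/(2×96500) × (10.724) = 0.190 − 0.158 = 0.032 V.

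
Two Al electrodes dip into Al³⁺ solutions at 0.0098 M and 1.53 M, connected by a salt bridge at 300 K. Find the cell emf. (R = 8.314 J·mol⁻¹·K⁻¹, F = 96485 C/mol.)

0.044 V

Both half-cells are Al³⁺/Al, so E°_cell = 0. The concentrated side is the cathode; the cell reaction moves Al³⁺ from high to low concentration with n = 3.
Q = [Al³⁺]_dilute/[Al³⁺]_conc = 0.0098/1.53 = 0.00641.
E = 0 − (RT/nF) ln Q = −((8.314×300)/(3×96485))(-5.051) = 0.0435 V.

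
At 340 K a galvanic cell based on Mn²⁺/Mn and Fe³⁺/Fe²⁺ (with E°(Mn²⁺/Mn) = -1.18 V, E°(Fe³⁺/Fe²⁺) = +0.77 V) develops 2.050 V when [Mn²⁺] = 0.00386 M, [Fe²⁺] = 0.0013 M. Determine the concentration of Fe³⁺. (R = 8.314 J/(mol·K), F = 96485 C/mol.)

From the Nernst equation, ln Q = nF(E° − E)/RT = 2×96485×(1.95 − 2.050)/(8.314×340) = -6.827, so Q = 0.00108.
With Q = [Mn²⁺]·[Fe²⁺]^2/[Fe³⁺]^2 and the known concentrations, [Fe³⁺]^2 in the denominator gives [Fe³⁺] = 0.0025 M.

0.0025 M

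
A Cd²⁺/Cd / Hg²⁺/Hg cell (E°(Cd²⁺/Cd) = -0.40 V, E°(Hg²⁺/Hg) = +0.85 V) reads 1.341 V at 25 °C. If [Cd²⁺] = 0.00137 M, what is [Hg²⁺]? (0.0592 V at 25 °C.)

1.6 M

From the Nernst equation, log Q = n(E° − E)/0.0592 = 2(1.25 − 1.341)/0.0592 = -3.074, so Q = 8.43 × 10^-4.
With Q = [Cd²⁺]/[Hg²⁺] and the known concentrations, [Hg²⁺] in the denominator gives [Hg²⁺] = 1.6 M.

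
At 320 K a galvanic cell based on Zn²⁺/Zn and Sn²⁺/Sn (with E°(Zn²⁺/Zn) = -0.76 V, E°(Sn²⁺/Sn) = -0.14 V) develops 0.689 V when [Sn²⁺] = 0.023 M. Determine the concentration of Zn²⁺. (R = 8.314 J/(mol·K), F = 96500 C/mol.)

From the Nernst equation, ln Q = nF(E° − E)/RT = 2×96500×(0.62 − 0.689)/(8.314×320) = -5.005, so Q = 0.00670.
With Q = [Zn²⁺]/[Sn²⁺] and the known concentrations, [Zn²⁺] in the numerator gives [Zn²⁺] = 1.5 × 10^-4 M.

1.5 × 10^-4 M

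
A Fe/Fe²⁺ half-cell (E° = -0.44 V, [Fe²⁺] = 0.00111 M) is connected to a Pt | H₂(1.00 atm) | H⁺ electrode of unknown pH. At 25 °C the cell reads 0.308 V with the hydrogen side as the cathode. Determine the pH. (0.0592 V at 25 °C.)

pH = 3.71

E°_cell = 0.44 V and n = 2.
log Q = n(E° − E)/0.0592 = 2×(0.44 − 0.308)/0.0592 = 4.459.
With Q = [Fe²⁺]·P(H₂) / [H⁺]^2, solving for [H⁺] gives log[H⁺] = -3.707, so pH = 3.71.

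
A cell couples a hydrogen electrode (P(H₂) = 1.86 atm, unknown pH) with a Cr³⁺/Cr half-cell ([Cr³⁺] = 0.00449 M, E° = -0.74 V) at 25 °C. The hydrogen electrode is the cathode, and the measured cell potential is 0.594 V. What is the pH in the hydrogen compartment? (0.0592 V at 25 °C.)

pH = 3.11

E°_cell = 0.74 V and n = 6.
log Q = n(E° − E)/0.0592 = 6×(0.74 − 0.594)/0.0592 = 14.797.
With Q = [Cr³⁺]^2·P(H₂)^3 / [H⁺]^6, solving for [H⁺] gives log[H⁺] = -3.114, so pH = 3.11.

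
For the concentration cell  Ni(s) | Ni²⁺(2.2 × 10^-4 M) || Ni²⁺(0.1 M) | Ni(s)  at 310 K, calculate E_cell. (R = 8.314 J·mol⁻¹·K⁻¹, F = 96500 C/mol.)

0.082 V

Both half-cells are Ni²⁺/Ni, so E°_cell = 0. The concentrated side is the cathode; the cell reaction moves Ni²⁺ from high to low concentration with n = 2.
Q = [Ni²⁺]_dilute/[Ni²⁺]_conc = 2.2 × 10^-4/0.1 = 0.00220.
E = 0 − (RT/nF) ln Q = −((8.314×310)/(2×96500))(-6.119) = 0.0817 V.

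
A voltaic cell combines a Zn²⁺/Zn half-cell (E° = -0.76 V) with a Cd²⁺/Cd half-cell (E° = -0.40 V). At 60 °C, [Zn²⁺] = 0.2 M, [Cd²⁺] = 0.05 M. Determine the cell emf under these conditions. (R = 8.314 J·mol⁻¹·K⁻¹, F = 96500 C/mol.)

The Cd²⁺/Cd couple has the higher reduction potential and acts as the cathode, so E°_cell = -0.40 − (-0.76) = 0.36 V.
Balancing electrons gives n = 2; the reaction quotient is Q = [Zn²⁺]/[Cd²⁺] = 4.00.
E = E° − (RT/nF) ln Q = 0.36 − (8.314×333)/(2×96500) × (1.386) = 0.360 − 0.020 = 0.340 V.

0.340 V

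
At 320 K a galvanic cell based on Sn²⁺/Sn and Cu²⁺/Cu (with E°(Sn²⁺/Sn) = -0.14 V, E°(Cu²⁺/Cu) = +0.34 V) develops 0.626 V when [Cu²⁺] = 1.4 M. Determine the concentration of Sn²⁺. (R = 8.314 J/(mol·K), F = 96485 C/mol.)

From the Nernst equation, ln Q = nF(E° − E)/RT = 2×96485×(0.48 − 0.626)/(8.314×320) = -10.590, so Q = 2.52 × 10^-5.
With Q = [Sn²⁺]/[Cu²⁺] and the known concentrations, [Sn²⁺] in the numerator gives [Sn²⁺] = 3.5 × 10^-5 M.

3.5 × 10^-5 M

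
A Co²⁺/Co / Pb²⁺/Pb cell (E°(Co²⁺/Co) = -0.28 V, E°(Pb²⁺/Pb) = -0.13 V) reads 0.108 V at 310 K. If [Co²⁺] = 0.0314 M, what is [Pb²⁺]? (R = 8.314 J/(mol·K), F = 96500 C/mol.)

From the Nernst equation, ln Q = nF(E° − E)/RT = 2×96500×(0.15 − 0.108)/(8.314×310) = 3.145, so Q = 23.2.
With Q = [Co²⁺]/[Pb²⁺] and the known concentrations, [Pb²⁺] in the denominator gives [Pb²⁺] = 0.0014 M.

0.0014 M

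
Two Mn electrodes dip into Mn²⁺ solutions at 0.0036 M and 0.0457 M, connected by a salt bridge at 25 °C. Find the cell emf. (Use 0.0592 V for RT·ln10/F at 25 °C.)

Both half-cells are Mn²⁺/Mn, so E°_cell = 0. The concentrated side is the cathode; the cell reaction moves Mn²⁺ from high to low concentration with n = 2.
Q = [Mn²⁺]_dilute/[Mn²⁺]_conc = 0.0036/0.0457 = 0.0788.
E = 0 − (0.0592/2) log Q = −(0.0592/2)(-1.104) = 0.0327 V.

0.033 V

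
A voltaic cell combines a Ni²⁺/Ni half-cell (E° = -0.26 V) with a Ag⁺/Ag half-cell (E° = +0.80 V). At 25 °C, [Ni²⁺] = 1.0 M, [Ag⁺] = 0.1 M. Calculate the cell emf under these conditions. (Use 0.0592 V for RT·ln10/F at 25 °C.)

The Ag⁺/Ag couple has the higher reduction potential and acts as the cathode, so E°_cell = +0.80 − (-0.26) = 1.06 V.
Balancing electrons gives n = 2; the reaction quotient is Q = [Ni²⁺]/[Ag⁺]^2 = 100.
At 25 °C, E = E° − (0.0592/n) log Q = 1.06 − (0.0592/2)(2.000) = 1.060 − 0.059 = 1.001 V.

1.00 V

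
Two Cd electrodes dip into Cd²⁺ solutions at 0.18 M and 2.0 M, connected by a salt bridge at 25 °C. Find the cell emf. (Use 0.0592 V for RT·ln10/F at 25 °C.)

Both half-cells are Cd²⁺/Cd, so E°_cell = 0. The concentrated side is the cathode; the cell reaction moves Cd²⁺ from high to low concentration with n = 2.
Q = [Cd²⁺]_dilute/[Cd²⁺]_conc = 0.18/2.0 = 0.0900.
E = 0 − (0.0592/2) log Q = −(0.0592/2)(-1.046) = 0.0310 V.

0.031 V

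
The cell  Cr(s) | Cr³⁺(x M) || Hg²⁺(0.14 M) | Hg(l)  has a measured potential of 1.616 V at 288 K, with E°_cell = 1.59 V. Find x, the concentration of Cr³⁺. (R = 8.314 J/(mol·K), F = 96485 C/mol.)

From the Nernst equation, ln Q = nF(E° − E)/RT = 6×96485×(1.59 − 1.616)/(8.314×288) = -6.286, so Q = 0.00186.
With Q = [Cr³⁺]^2/[Hg²⁺]^3 and the known concentrations, [Cr³⁺]^2 in the numerator gives [Cr³⁺] = 0.0023 M.

0.0023 M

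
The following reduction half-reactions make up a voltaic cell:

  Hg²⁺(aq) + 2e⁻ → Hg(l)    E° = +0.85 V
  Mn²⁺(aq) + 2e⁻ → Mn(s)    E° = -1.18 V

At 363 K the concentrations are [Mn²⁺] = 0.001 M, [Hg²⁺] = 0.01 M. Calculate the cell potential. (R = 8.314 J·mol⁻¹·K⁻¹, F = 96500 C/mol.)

2.07 V

The Hg²⁺/Hg couple has the higher reduction potential and acts as the cathode, so E°_cell = +0.85 − (-1.18) = 2.03 V.
Balancing electrons gives n = 2; the reaction quotient is Q = [Mn²⁺]/[Hg²⁺] = 0.100.
E = E° − (RT/nF) ln Q = 2.03 − (8.314×363)/(2×96500) × (-2.303) = 2.030 + 0.036 = 2.066 V.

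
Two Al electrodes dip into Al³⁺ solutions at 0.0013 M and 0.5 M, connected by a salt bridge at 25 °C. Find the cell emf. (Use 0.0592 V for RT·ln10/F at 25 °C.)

Both half-cells are Al³⁺/Al, so E°_cell = 0. The concentrated side is the cathode; the cell reaction moves Al³⁺ from high to low concentration with n = 3.
Q = [Al³⁺]_dilute/[Al³⁺]_conc = 0.0013/0.5 = 0.00260.
E = 0 − (0.0592/3) log Q = −(0.0592/3)(-2.585) = 0.0510 V.

0.051 V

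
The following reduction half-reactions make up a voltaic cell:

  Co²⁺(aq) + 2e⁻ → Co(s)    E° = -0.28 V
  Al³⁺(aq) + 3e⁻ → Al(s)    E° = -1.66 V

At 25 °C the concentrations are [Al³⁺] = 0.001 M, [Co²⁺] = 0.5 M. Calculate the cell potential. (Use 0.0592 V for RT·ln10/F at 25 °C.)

1.43 V

The Co²⁺/Co couple has the higher reduction potential and acts as the cathode, so E°_cell = -0.28 − (-1.66) = 1.38 V.
Balancing electrons gives n = 6; the reaction quotient is Q = [Al³⁺]^2/[Co²⁺]^3 = 8 × 10^-6.
At 25 °C, E = E° − (0.0592/n) log Q = 1.38 − (0.0592/6)(-5.097) = 1.380 + 0.050 = 1.430 V.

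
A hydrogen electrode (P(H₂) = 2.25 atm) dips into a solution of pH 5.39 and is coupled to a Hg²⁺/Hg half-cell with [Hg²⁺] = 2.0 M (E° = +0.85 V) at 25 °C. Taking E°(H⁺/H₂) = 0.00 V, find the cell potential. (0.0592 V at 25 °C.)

The Hg²⁺/Hg couple is the cathode, so E°_cell = 0.85 V; n = 2.
[H⁺] = 10^(−5.39) = 4.1 × 10^-6 M, and Q = [H⁺]^2 / ([Hg²⁺]·P(H₂)) = 3.69 × 10^-12.
E = E° − (0.0592/2) log Q = 0.85 − (0.0592/2)(-11.433) = 1.188 V.

1.19 V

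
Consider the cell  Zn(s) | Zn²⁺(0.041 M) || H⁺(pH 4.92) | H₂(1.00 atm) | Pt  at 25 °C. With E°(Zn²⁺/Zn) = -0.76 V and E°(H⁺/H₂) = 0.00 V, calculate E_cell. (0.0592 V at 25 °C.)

The hydrogen couple is the cathode, so E°_cell = 0.76 V; n = 2.
[H⁺] = 10^(−4.92) = 1.2 × 10^-5 M, and Q = [Zn²⁺]·P(H₂) / [H⁺]^2 = 2.84 × 10^8.
E = E° − (0.0592/2) log Q = 0.76 − (0.0592/2)(8.453) = 0.510 V.

0.51 V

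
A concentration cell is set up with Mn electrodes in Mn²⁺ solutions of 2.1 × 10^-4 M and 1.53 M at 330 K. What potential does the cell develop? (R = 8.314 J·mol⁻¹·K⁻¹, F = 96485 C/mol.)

Both half-cells are Mn²⁺/Mn, so E°_cell = 0. The concentrated side is the cathode; the cell reaction moves Mn²⁺ from high to low concentration with n = 2.
Q = [Mn²⁺]_dilute/[Mn²⁺]_conc = 2.1 × 10^-4/1.53 = 1.37 × 10^-4.
E = 0 − (RT/nF) ln Q = −((8.314×330)/(2×96485))(-8.894) = 0.1265 V.

0.13 V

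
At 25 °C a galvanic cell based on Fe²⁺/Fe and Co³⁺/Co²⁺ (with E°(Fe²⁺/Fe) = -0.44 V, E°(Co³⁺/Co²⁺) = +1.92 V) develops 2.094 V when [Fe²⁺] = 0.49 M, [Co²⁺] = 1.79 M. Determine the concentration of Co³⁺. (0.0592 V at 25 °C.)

4 × 10^-5 M

From the Nernst equation, log Q = n(E° − E)/0.0592 = 2(2.36 − 2.094)/0.0592 = 8.986, so Q = 9.69 × 10^8.
With Q = [Fe²⁺]·[Co²⁺]^2/[Co³⁺]^2 and the known concentrations, [Co³⁺]^2 in the denominator gives [Co³⁺] = 4 × 10^-5 M.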